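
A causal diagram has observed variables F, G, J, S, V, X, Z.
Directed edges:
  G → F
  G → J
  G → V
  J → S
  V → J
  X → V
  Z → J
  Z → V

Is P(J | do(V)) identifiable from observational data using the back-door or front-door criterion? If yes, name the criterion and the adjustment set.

P(J|do(V)): backdoor, adjust for {G, Z}.

desc(V)\{V}={J,S}; candidates ⊆ {F,G,X,Z}.
size 0: {}; under {} V still reaches {F,G,J,S,X,Z} ∋ J.
size 1: {F}, {G}, {X} …(+1); under {F} V still reaches {G,J,S,X,Z} ∋ J.
{G,Z}: V⊥J given {G,Z} in G with V→· removed — back-door holds.
P(J|do(V)) = Σ_{G,Z} P(J|V,G,Z)·P(G,Z).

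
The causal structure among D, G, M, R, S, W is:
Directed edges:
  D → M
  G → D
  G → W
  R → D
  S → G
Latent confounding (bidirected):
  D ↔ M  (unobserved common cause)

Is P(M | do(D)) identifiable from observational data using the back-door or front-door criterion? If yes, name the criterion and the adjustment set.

P(M|do(D)): not identifiable (no BD/FD set).

desc(D)\{D}={M}; candidates ⊆ {G,R,S,W}.
D↔M: latent back-door arc(s) into D.
size 0: {}; under {} D still reaches {G,M,R,S,W} ∋ M.
size 1: {G}, {R}, {S} …(+1); under {G} D still reaches {M,R} ∋ M.
size 2: {G,R}, {G,S}, {G,W} …(+3); under {G,R} D still reaches {M} ∋ M.
D↔M cannot be blocked by any observed set — no back-door set.
No mediator lies on a directed D→…→M path.
Neither criterion identifies P(M|do(D)) in this graph.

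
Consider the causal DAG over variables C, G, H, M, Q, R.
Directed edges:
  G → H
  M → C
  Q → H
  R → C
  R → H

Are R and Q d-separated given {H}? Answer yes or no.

Bayes-Ball from R | {H} reaches {C,G,Q}.
Q ∈ reach(R|{H}) ⇒ R ⊥̸ Q | {H}.

No — R and Q are d-connected given {H}.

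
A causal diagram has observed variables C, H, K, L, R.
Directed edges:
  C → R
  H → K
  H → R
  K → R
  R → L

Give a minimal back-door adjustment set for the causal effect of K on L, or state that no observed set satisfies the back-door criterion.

K→L: minimal back-door set {H}.

desc(K)\{K}={L,R}; candidates ⊆ {C,H}.
size 0: {}; under {} K still reaches {H,L,R} ∋ L.
{H}: K⊥L given {H} in G with K→· removed — back-door holds.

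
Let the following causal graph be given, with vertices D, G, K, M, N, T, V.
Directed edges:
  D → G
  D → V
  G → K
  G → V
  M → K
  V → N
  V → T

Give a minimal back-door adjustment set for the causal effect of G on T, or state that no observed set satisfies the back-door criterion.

G→T: minimal back-door set {D}.

desc(G)\{G}={K,N,T,V}; candidates ⊆ {D,M}.
size 0: {}; under {} G still reaches {D,N,T,V} ∋ T.
{D}: G⊥T given {D} in G with G→· removed — back-door holds.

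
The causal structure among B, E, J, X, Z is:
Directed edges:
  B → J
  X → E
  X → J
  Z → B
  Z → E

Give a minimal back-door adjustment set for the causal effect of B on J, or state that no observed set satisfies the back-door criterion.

B→J: minimal back-door set ∅.

desc(B)\{B}={J}; candidates ⊆ {E,X,Z}.
∅: B⊥J given ∅ in G with B→· removed — back-door holds.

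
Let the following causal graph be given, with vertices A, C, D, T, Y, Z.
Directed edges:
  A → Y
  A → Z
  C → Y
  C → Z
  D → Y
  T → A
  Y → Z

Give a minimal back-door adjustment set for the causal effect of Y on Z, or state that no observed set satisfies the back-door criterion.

Y→Z: minimal back-door set {A, C}.

desc(Y)\{Y}={Z}; candidates ⊆ {A,C,D,T}.
size 0: {}; under {} Y still reaches {A,C,D,T,Z} ∋ Z.
size 1: {A}, {C}, {D} …(+1); under {A} Y still reaches {C,D,Z} ∋ Z.
{A,C}: Y⊥Z given {A,C} in G with Y→· removed — back-door holds.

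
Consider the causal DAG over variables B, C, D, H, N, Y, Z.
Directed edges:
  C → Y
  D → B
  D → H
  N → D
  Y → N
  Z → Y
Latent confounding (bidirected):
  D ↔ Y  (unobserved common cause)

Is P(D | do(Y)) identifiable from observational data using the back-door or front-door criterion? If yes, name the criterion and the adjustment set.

P(D|do(Y)): frontdoor, adjust for {N}.

desc(Y)\{Y}={B,D,H,N}; candidates ⊆ {C,Z}.
Y↔D: latent back-door arc(s) into Y.
size 0: {}; under {} Y still reaches {B,C,D,H,Z} ∋ D.
size 1: {C}, {Z}; under {C} Y still reaches {B,D,H,Z} ∋ D.
size 2: {C,Z}; under {C,Z} Y still reaches {B,D,H} ∋ D.
Y↔D cannot be blocked by any observed set — no back-door set.
{N}: (i) intercepts every directed Y→D path; (ii) no back-door Y→{N}; (iii) {Y} blocks every back-door {N}→D. Front-door holds.
P(D|do(Y)) = Σ_{N} P(N|Y) Σ_{Y'} P(D|N,Y')P(Y').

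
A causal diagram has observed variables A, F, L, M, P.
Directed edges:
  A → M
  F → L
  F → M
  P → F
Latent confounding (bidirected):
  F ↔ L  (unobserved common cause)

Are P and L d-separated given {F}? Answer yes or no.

Bayes-Ball from P | {F} reaches {L}.
L ∈ reach(P|{F}) ⇒ P ⊥̸ L | {F}.

No — P and L are d-connected given {F}.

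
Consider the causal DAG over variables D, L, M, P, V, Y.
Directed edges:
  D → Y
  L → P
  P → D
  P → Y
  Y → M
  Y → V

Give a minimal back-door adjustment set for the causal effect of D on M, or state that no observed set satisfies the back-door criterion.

desc(D)\{D}={M,V,Y}; candidates ⊆ {L,P}.
size 0: {}; under {} D still reaches {L,M,P,V,Y} ∋ M.
{P}: D⊥M given {P} in G with D→· removed — back-door holds.

D→M: minimal back-door set {P}.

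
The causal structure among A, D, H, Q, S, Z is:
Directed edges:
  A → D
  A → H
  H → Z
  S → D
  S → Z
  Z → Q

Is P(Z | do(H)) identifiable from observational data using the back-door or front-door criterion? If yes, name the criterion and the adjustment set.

desc(H)\{H}={Q,Z}; candidates ⊆ {A,D,S}.
∅: H⊥Z given ∅ in G with H→· removed — back-door holds.
P(Z|do(H)) = P(Z|H) — no adjustment needed.

P(Z|do(H)): backdoor, adjust for ∅.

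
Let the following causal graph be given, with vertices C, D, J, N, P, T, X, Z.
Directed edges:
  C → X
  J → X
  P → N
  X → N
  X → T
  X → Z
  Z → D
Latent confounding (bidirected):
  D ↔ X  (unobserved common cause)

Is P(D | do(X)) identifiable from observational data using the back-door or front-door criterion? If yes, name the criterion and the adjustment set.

P(D|do(X)): frontdoor, adjust for {Z}.

desc(X)\{X}={D,N,T,Z}; candidates ⊆ {C,J,P}.
X↔D: latent back-door arc(s) into X.
size 0: {}; under {} X still reaches {C,D,J} ∋ D.
size 1: {C}, {J}, {P}; under {C} X still reaches {D,J} ∋ D.
size 2: {C,J}, {C,P}, {J,P}; under {C,J} X still reaches {D} ∋ D.
X↔D cannot be blocked by any observed set — no back-door set.
{Z}: (i) intercepts every directed X→D path; (ii) no back-door X→{Z}; (iii) {X} blocks every back-door {Z}→D. Front-door holds.
P(D|do(X)) = Σ_{Z} P(Z|X) Σ_{X'} P(D|Z,X')P(X').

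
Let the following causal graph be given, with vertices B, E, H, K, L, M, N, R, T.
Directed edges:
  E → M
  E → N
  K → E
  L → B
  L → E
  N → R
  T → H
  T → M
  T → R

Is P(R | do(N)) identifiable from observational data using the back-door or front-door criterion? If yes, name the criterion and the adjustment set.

desc(N)\{N}={R}; candidates ⊆ {B,E,H,K,L,M,T}.
∅: N⊥R given ∅ in G with N→· removed — back-door holds.
P(R|do(N)) = P(R|N) — no adjustment needed.

P(R|do(N)): backdoor, adjust for ∅.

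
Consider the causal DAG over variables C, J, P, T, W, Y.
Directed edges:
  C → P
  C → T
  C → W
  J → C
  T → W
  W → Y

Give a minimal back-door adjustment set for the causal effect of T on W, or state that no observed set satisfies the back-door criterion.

desc(T)\{T}={W,Y}; candidates ⊆ {C,J,P}.
size 0: {}; under {} T still reaches {C,J,P,W,Y} ∋ W.
{C}: T⊥W given {C} in G with T→· removed — back-door holds.

T→W: minimal back-door set {C}.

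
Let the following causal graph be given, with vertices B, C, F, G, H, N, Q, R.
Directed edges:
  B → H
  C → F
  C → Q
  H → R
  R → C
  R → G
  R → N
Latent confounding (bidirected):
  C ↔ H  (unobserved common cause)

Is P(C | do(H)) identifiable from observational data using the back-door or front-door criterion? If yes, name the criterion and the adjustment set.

P(C|do(H)): frontdoor, adjust for {R}.

desc(H)\{H}={C,F,G,N,Q,R}; candidates ⊆ {B}.
H↔C: latent back-door arc(s) into H.
size 0: {}; under {} H still reaches {B,C,F,Q} ∋ C.
size 1: {B}; under {B} H still reaches {C,F,Q} ∋ C.
H↔C cannot be blocked by any observed set — no back-door set.
{R}: (i) intercepts every directed H→C path; (ii) no back-door H→{R}; (iii) {H} blocks every back-door {R}→C. Front-door holds.
P(C|do(H)) = Σ_{R} P(R|H) Σ_{H'} P(C|R,H')P(H').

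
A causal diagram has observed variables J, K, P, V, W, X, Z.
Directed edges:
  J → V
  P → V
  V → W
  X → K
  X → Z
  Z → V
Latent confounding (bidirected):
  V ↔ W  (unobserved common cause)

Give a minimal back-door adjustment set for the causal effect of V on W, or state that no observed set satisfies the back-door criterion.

desc(V)\{V}={W}; candidates ⊆ {J,K,P,X,Z}.
V↔W: latent back-door arc(s) into V.
size 0: {}; under {} V still reaches {J,K,P,W,X,Z} ∋ W.
size 1: {J}, {K}, {P} …(+2); under {J} V still reaches {K,P,W,X,Z} ∋ W.
size 2: {J,K}, {J,P}, {J,X} …(+7); under {J,K} V still reaches {P,W,X,Z} ∋ W.
V↔W cannot be blocked by any observed set — no back-door set.

V→W: no observed back-door set.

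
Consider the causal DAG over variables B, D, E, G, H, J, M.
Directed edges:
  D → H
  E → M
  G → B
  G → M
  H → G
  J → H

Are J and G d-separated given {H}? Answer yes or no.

Bayes-Ball from J | {H} reaches {D}.
G ∉ reach(J|{H}) ⇒ J ⊥ G | {H}.

Yes — J ⊥ G | {H}.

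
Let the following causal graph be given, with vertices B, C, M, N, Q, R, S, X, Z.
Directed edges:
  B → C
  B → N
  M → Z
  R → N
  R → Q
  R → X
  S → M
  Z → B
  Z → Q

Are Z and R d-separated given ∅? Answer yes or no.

Yes — Z ⊥ R | ∅.

Bayes-Ball from Z | ∅ reaches {B,C,M,N,Q,S}.
R ∉ reach(Z|∅) ⇒ Z ⊥ R | ∅.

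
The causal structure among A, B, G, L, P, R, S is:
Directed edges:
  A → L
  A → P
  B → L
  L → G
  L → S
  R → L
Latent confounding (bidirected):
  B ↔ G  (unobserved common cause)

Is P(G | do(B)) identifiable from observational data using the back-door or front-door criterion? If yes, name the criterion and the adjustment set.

desc(B)\{B}={G,L,S}; candidates ⊆ {A,P,R}.
B↔G: latent back-door arc(s) into B.
size 0: {}; under {} B still reaches {G} ∋ G.
size 1: {A}, {P}, {R}; under {A} B still reaches {G} ∋ G.
size 2: {A,P}, {A,R}, {P,R}; under {A,P} B still reaches {G} ∋ G.
B↔G cannot be blocked by any observed set — no back-door set.
{L}: (i) intercepts every directed B→G path; (ii) no back-door B→{L}; (iii) {B} blocks every back-door {L}→G. Front-door holds.
P(G|do(B)) = Σ_{L} P(L|B) Σ_{B'} P(G|L,B')P(B').

P(G|do(B)): frontdoor, adjust for {L}.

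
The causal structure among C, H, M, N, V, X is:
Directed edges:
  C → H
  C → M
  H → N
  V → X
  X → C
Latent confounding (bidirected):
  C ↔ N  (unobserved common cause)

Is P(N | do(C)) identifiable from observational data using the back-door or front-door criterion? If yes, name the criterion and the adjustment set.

P(N|do(C)): frontdoor, adjust for {H}.

desc(C)\{C}={H,M,N}; candidates ⊆ {V,X}.
C↔N: latent back-door arc(s) into C.
size 0: {}; under {} C still reaches {N,V,X} ∋ N.
size 1: {V}, {X}; under {V} C still reaches {N,X} ∋ N.
size 2: {V,X}; under {V,X} C still reaches {N} ∋ N.
C↔N cannot be blocked by any observed set — no back-door set.
{H}: (i) intercepts every directed C→N path; (ii) no back-door C→{H}; (iii) {C} blocks every back-door {H}→N. Front-door holds.
P(N|do(C)) = Σ_{H} P(H|C) Σ_{C'} P(N|H,C')P(C').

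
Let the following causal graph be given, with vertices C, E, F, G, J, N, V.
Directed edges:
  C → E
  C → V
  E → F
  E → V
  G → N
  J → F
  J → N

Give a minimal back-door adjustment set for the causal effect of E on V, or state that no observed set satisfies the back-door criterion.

desc(E)\{E}={F,V}; candidates ⊆ {C,G,J,N}.
size 0: {}; under {} E still reaches {C,V} ∋ V.
{C}: E⊥V given {C} in G with E→· removed — back-door holds.

E→V: minimal back-door set {C}.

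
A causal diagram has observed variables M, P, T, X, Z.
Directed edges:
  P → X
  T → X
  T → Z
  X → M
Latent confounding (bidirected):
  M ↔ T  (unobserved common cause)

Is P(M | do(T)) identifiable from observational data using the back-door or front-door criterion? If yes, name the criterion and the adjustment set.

desc(T)\{T}={M,X,Z}; candidates ⊆ {P}.
T↔M: latent back-door arc(s) into T.
size 0: {}; under {} T still reaches {M} ∋ M.
size 1: {P}; under {P} T still reaches {M} ∋ M.
T↔M cannot be blocked by any observed set — no back-door set.
{X}: (i) intercepts every directed T→M path; (ii) no back-door T→{X}; (iii) {T} blocks every back-door {X}→M. Front-door holds.
P(M|do(T)) = Σ_{X} P(X|T) Σ_{T'} P(M|X,T')P(T').

P(M|do(T)): frontdoor, adjust for {X}.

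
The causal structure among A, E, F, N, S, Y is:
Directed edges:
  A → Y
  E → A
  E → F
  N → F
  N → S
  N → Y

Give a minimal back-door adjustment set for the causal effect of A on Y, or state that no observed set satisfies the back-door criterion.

A→Y: minimal back-door set ∅.

desc(A)\{A}={Y}; candidates ⊆ {E,F,N,S}.
∅: A⊥Y given ∅ in G with A→· removed — back-door holds.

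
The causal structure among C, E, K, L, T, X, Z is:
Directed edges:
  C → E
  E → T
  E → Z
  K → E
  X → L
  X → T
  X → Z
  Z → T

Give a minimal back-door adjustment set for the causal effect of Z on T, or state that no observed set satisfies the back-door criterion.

Z→T: minimal back-door set {E, X}.

desc(Z)\{Z}={T}; candidates ⊆ {C,E,K,L,X}.
size 0: {}; under {} Z still reaches {C,E,K,L,T,X} ∋ T.
size 1: {C}, {E}, {K} …(+2); under {C} Z still reaches {E,K,L,T,X} ∋ T.
{E,X}: Z⊥T given {E,X} in G with Z→· removed — back-door holds.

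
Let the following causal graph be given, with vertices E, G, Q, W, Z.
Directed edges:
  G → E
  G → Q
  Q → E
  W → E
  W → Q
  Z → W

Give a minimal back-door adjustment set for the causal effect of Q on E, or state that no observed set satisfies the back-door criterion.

desc(Q)\{Q}={E}; candidates ⊆ {G,W,Z}.
size 0: {}; under {} Q still reaches {E,G,W,Z} ∋ E.
size 1: {G}, {W}, {Z}; under {G} Q still reaches {E,W,Z} ∋ E.
{G,W}: Q⊥E given {G,W} in G with Q→· removed — back-door holds.

Q→E: minimal back-door set {G, W}.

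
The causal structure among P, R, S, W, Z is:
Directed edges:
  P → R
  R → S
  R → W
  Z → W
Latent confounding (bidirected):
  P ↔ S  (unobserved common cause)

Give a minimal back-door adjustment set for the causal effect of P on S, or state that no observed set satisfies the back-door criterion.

P→S: no observed back-door set.

desc(P)\{P}={R,S,W}; candidates ⊆ {Z}.
P↔S: latent back-door arc(s) into P.
size 0: {}; under {} P still reaches {S} ∋ S.
size 1: {Z}; under {Z} P still reaches {S} ∋ S.
P↔S cannot be blocked by any observed set — no back-door set.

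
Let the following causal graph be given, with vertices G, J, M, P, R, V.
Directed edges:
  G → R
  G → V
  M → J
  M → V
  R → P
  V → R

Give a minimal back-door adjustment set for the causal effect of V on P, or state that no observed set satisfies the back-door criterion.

V→P: minimal back-door set {G}.

desc(V)\{V}={P,R}; candidates ⊆ {G,J,M}.
size 0: {}; under {} V still reaches {G,J,M,P,R} ∋ P.
{G}: V⊥P given {G} in G with V→· removed — back-door holds.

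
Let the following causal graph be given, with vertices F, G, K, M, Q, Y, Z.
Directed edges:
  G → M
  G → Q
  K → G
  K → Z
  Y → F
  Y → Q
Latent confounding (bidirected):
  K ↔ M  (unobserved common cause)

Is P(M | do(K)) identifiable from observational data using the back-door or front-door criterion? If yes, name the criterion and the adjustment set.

P(M|do(K)): frontdoor, adjust for {G}.

desc(K)\{K}={G,M,Q,Z}; candidates ⊆ {F,Y}.
K↔M: latent back-door arc(s) into K.
size 0: {}; under {} K still reaches {M} ∋ M.
size 1: {F}, {Y}; under {F} K still reaches {M} ∋ M.
size 2: {F,Y}; under {F,Y} K still reaches {M} ∋ M.
K↔M cannot be blocked by any observed set — no back-door set.
{G}: (i) intercepts every directed K→M path; (ii) no back-door K→{G}; (iii) {K} blocks every back-door {G}→M. Front-door holds.
P(M|do(K)) = Σ_{G} P(G|K) Σ_{K'} P(M|G,K')P(K').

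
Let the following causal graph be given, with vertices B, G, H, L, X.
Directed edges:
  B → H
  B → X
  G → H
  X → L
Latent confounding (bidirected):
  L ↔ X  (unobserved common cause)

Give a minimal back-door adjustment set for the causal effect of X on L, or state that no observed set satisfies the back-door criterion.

desc(X)\{X}={L}; candidates ⊆ {B,G,H}.
X↔L: latent back-door arc(s) into X.
size 0: {}; under {} X still reaches {B,H,L} ∋ L.
size 1: {B}, {G}, {H}; under {B} X still reaches {L} ∋ L.
size 2: {B,G}, {B,H}, {G,H}; under {B,G} X still reaches {L} ∋ L.
X↔L cannot be blocked by any observed set — no back-door set.

X→L: no observed back-door set.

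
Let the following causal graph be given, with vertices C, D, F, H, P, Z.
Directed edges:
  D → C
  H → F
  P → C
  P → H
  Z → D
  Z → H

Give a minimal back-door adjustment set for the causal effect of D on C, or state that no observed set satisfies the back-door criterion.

D→C: minimal back-door set ∅.

desc(D)\{D}={C}; candidates ⊆ {F,H,P,Z}.
∅: D⊥C given ∅ in G with D→· removed — back-door holds.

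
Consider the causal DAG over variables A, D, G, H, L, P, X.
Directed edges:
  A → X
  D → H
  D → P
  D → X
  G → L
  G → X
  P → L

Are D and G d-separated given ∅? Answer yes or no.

Yes — D ⊥ G | ∅.

Bayes-Ball from D | ∅ reaches {H,L,P,X}.
G ∉ reach(D|∅) ⇒ D ⊥ G | ∅.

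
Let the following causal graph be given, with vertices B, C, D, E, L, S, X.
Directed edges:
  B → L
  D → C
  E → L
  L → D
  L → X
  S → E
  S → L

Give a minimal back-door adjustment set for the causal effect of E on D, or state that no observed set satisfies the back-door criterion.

E→D: minimal back-door set {S}.

desc(E)\{E}={C,D,L,X}; candidates ⊆ {B,S}.
size 0: {}; under {} E still reaches {C,D,L,S,X} ∋ D.
{S}: E⊥D given {S} in G with E→· removed — back-door holds.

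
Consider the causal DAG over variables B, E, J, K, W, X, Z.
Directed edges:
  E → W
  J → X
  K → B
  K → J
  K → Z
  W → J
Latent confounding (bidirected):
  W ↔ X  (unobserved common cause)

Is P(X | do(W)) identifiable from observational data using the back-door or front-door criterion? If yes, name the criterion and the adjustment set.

P(X|do(W)): frontdoor, adjust for {J}.

desc(W)\{W}={J,X}; candidates ⊆ {B,E,K,Z}.
W↔X: latent back-door arc(s) into W.
size 0: {}; under {} W still reaches {E,X} ∋ X.
size 1: {B}, {E}, {K} …(+1); under {B} W still reaches {E,X} ∋ X.
size 2: {B,E}, {B,K}, {B,Z} …(+3); under {B,E} W still reaches {X} ∋ X.
W↔X cannot be blocked by any observed set — no back-door set.
{J}: (i) intercepts every directed W→X path; (ii) no back-door W→{J}; (iii) {W} blocks every back-door {J}→X. Front-door holds.
P(X|do(W)) = Σ_{J} P(J|W) Σ_{W'} P(X|J,W')P(W').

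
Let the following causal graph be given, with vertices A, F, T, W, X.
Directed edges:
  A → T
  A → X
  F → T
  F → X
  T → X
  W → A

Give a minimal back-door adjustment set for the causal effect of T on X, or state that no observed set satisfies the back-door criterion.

desc(T)\{T}={X}; candidates ⊆ {A,F,W}.
size 0: {}; under {} T still reaches {A,F,W,X} ∋ X.
size 1: {A}, {F}, {W}; under {A} T still reaches {F,X} ∋ X.
{A,F}: T⊥X given {A,F} in G with T→· removed — back-door holds.

T→X: minimal back-door set {A, F}.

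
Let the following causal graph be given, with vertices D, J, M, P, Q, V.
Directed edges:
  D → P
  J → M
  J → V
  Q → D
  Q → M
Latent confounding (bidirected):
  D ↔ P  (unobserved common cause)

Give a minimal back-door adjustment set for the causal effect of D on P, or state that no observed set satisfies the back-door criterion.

desc(D)\{D}={P}; candidates ⊆ {J,M,Q,V}.
D↔P: latent back-door arc(s) into D.
size 0: {}; under {} D still reaches {M,P,Q} ∋ P.
size 1: {J}, {M}, {Q} …(+1); under {J} D still reaches {M,P,Q} ∋ P.
size 2: {J,M}, {J,Q}, {J,V} …(+3); under {J,M} D still reaches {P,Q} ∋ P.
D↔P cannot be blocked by any observed set — no back-door set.

D→P: no observed back-door set.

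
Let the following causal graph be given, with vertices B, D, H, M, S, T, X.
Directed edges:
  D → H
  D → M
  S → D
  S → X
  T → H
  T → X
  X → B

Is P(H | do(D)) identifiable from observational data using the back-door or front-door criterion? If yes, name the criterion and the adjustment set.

P(H|do(D)): backdoor, adjust for ∅.

desc(D)\{D}={H,M}; candidates ⊆ {B,S,T,X}.
∅: D⊥H given ∅ in G with D→· removed — back-door holds.
P(H|do(D)) = P(H|D) — no adjustment needed.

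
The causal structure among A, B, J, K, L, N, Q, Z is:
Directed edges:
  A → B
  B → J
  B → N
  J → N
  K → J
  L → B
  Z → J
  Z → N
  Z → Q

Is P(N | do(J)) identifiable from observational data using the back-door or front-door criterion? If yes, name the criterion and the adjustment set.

desc(J)\{J}={N}; candidates ⊆ {A,B,K,L,Q,Z}.
size 0: {}; under {} J still reaches {A,B,K,L,N,Q,Z} ∋ N.
size 1: {A}, {B}, {K} …(+3); under {A} J still reaches {B,K,L,N,Q,Z} ∋ N.
{B,Z}: J⊥N given {B,Z} in G with J→· removed — back-door holds.
P(N|do(J)) = Σ_{B,Z} P(N|J,B,Z)·P(B,Z).

P(N|do(J)): backdoor, adjust for {B, Z}.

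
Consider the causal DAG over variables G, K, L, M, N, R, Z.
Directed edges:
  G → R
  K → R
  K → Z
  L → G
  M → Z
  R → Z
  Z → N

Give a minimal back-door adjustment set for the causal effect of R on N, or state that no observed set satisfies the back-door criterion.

R→N: minimal back-door set {K}.

desc(R)\{R}={N,Z}; candidates ⊆ {G,K,L,M}.
size 0: {}; under {} R still reaches {G,K,L,N,Z} ∋ N.
{K}: R⊥N given {K} in G with R→· removed — back-door holds.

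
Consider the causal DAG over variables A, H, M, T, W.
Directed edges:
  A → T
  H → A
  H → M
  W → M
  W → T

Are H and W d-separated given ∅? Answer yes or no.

Bayes-Ball from H | ∅ reaches {A,M,T}.
W ∉ reach(H|∅) ⇒ H ⊥ W | ∅.

Yes — H ⊥ W | ∅.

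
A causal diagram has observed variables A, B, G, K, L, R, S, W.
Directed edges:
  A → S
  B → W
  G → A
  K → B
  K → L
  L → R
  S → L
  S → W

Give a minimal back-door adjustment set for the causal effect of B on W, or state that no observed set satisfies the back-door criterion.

B→W: minimal back-door set ∅.

desc(B)\{B}={W}; candidates ⊆ {A,G,K,L,R,S}.
∅: B⊥W given ∅ in G with B→· removed — back-door holds.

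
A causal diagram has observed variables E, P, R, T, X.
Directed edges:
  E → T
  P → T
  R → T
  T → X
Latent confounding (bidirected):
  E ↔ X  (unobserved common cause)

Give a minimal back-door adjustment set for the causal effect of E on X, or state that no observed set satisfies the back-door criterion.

desc(E)\{E}={T,X}; candidates ⊆ {P,R}.
E↔X: latent back-door arc(s) into E.
size 0: {}; under {} E still reaches {X} ∋ X.
size 1: {P}, {R}; under {P} E still reaches {X} ∋ X.
size 2: {P,R}; under {P,R} E still reaches {X} ∋ X.
E↔X cannot be blocked by any observed set — no back-door set.

E→X: no observed back-door set.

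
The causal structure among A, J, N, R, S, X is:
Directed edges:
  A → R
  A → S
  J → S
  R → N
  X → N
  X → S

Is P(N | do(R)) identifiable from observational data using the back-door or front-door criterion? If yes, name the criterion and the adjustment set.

P(N|do(R)): backdoor, adjust for ∅.

desc(R)\{R}={N}; candidates ⊆ {A,J,S,X}.
∅: R⊥N given ∅ in G with R→· removed — back-door holds.
P(N|do(R)) = P(N|R) — no adjustment needed.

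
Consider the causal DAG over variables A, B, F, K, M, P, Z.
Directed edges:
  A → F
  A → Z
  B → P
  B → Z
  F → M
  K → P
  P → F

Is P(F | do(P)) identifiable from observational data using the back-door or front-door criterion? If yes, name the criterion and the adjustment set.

P(F|do(P)): backdoor, adjust for ∅.

desc(P)\{P}={F,M}; candidates ⊆ {A,B,K,Z}.
∅: P⊥F given ∅ in G with P→· removed — back-door holds.
P(F|do(P)) = P(F|P) — no adjustment needed.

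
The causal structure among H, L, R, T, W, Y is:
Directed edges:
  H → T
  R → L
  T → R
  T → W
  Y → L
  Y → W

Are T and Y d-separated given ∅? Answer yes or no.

Yes — T ⊥ Y | ∅.

Bayes-Ball from T | ∅ reaches {H,L,R,W}.
Y ∉ reach(T|∅) ⇒ T ⊥ Y | ∅.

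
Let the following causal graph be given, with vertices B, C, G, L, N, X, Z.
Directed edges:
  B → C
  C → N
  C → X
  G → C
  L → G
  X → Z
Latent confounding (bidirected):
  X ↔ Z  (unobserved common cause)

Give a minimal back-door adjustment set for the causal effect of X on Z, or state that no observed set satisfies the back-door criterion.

desc(X)\{X}={Z}; candidates ⊆ {B,C,G,L,N}.
X↔Z: latent back-door arc(s) into X.
size 0: {}; under {} X still reaches {B,C,G,L,N,Z} ∋ Z.
size 1: {B}, {C}, {G} …(+2); under {B} X still reaches {C,G,L,N,Z} ∋ Z.
size 2: {B,C}, {B,G}, {B,L} …(+7); under {B,C} X still reaches {Z} ∋ Z.
X↔Z cannot be blocked by any observed set — no back-door set.

X→Z: no observed back-door set.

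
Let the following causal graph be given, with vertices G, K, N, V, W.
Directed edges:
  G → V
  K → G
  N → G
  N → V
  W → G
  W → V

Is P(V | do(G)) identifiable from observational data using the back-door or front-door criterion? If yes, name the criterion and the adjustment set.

P(V|do(G)): backdoor, adjust for {N, W}.

desc(G)\{G}={V}; candidates ⊆ {K,N,W}.
size 0: {}; under {} G still reaches {K,N,V,W} ∋ V.
size 1: {K}, {N}, {W}; under {K} G still reaches {N,V,W} ∋ V.
{N,W}: G⊥V given {N,W} in G with G→· removed — back-door holds.
P(V|do(G)) = Σ_{N,W} P(V|G,N,W)·P(N,W).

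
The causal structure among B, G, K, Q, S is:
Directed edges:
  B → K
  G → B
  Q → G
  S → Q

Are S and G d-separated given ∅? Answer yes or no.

No — S and G are d-connected given ∅.

Bayes-Ball from S | ∅ reaches {B,G,K,Q}.
G ∈ reach(S|∅) ⇒ S ⊥̸ G | ∅.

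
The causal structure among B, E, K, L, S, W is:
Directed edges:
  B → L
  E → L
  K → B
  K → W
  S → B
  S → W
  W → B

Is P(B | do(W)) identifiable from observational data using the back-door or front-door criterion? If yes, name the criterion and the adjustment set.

P(B|do(W)): backdoor, adjust for {K, S}.

desc(W)\{W}={B,L}; candidates ⊆ {E,K,S}.
size 0: {}; under {} W still reaches {B,K,L,S} ∋ B.
size 1: {E}, {K}, {S}; under {E} W still reaches {B,K,L,S} ∋ B.
{K,S}: W⊥B given {K,S} in G with W→· removed — back-door holds.
P(B|do(W)) = Σ_{K,S} P(B|W,K,S)·P(K,S).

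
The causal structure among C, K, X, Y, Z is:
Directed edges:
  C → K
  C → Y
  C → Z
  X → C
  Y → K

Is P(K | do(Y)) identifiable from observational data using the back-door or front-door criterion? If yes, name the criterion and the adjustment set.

P(K|do(Y)): backdoor, adjust for {C}.

desc(Y)\{Y}={K}; candidates ⊆ {C,X,Z}.
size 0: {}; under {} Y still reaches {C,K,X,Z} ∋ K.
{C}: Y⊥K given {C} in G with Y→· removed — back-door holds.
P(K|do(Y)) = Σ_{C} P(K|Y,C)·P(C).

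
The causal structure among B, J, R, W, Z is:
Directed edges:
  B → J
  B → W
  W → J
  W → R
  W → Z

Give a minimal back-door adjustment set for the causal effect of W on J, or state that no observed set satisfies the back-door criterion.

W→J: minimal back-door set {B}.

desc(W)\{W}={J,R,Z}; candidates ⊆ {B}.
size 0: {}; under {} W still reaches {B,J} ∋ J.
{B}: W⊥J given {B} in G with W→· removed — back-door holds.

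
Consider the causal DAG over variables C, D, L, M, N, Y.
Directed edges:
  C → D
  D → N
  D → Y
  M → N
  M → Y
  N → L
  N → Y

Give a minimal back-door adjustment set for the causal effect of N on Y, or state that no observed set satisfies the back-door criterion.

N→Y: minimal back-door set {D, M}.

desc(N)\{N}={L,Y}; candidates ⊆ {C,D,M}.
size 0: {}; under {} N still reaches {C,D,M,Y} ∋ Y.
size 1: {C}, {D}, {M}; under {C} N still reaches {D,M,Y} ∋ Y.
{D,M}: N⊥Y given {D,M} in G with N→· removed — back-door holds.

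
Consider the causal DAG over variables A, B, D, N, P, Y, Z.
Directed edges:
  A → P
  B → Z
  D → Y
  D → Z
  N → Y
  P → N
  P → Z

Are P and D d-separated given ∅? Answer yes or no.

Bayes-Ball from P | ∅ reaches {A,N,Y,Z}.
D ∉ reach(P|∅) ⇒ P ⊥ D | ∅.

Yes — P ⊥ D | ∅.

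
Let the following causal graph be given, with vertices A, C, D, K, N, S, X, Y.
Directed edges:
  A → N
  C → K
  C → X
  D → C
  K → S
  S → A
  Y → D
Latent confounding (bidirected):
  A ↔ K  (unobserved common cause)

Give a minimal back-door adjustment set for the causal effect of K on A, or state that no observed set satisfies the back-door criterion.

desc(K)\{K}={A,N,S}; candidates ⊆ {C,D,X,Y}.
K↔A: latent back-door arc(s) into K.
size 0: {}; under {} K still reaches {A,C,D,N,X,Y} ∋ A.
size 1: {C}, {D}, {X} …(+1); under {C} K still reaches {A,N} ∋ A.
size 2: {C,D}, {C,X}, {C,Y} …(+3); under {C,D} K still reaches {A,N} ∋ A.
K↔A cannot be blocked by any observed set — no back-door set.

K→A: no observed back-door set.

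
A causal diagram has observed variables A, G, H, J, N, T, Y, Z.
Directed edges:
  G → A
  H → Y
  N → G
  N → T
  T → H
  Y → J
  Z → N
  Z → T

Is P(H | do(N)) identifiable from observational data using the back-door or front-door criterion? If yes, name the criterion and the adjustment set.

desc(N)\{N}={A,G,H,J,T,Y}; candidates ⊆ {Z}.
size 0: {}; under {} N still reaches {H,J,T,Y,Z} ∋ H.
{Z}: N⊥H given {Z} in G with N→· removed — back-door holds.
P(H|do(N)) = Σ_{Z} P(H|N,Z)·P(Z).

P(H|do(N)): backdoor, adjust for {Z}.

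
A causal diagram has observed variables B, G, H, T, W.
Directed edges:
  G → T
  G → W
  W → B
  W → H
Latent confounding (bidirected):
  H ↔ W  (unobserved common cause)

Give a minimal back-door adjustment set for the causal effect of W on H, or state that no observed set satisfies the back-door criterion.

desc(W)\{W}={B,H}; candidates ⊆ {G,T}.
W↔H: latent back-door arc(s) into W.
size 0: {}; under {} W still reaches {G,H,T} ∋ H.
size 1: {G}, {T}; under {G} W still reaches {H} ∋ H.
size 2: {G,T}; under {G,T} W still reaches {H} ∋ H.
W↔H cannot be blocked by any observed set — no back-door set.

W→H: no observed back-door set.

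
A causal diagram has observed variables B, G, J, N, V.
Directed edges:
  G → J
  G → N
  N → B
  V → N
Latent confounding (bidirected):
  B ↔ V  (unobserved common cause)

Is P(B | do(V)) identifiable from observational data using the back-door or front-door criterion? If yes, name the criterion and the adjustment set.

desc(V)\{V}={B,N}; candidates ⊆ {G,J}.
V↔B: latent back-door arc(s) into V.
size 0: {}; under {} V still reaches {B} ∋ B.
size 1: {G}, {J}; under {G} V still reaches {B} ∋ B.
size 2: {G,J}; under {G,J} V still reaches {B} ∋ B.
V↔B cannot be blocked by any observed set — no back-door set.
{N}: (i) intercepts every directed V→B path; (ii) no back-door V→{N}; (iii) {V} blocks every back-door {N}→B. Front-door holds.
P(B|do(V)) = Σ_{N} P(N|V) Σ_{V'} P(B|N,V')P(V').

P(B|do(V)): frontdoor, adjust for {N}.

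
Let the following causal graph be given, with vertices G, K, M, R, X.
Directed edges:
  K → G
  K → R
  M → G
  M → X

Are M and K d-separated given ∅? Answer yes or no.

Yes — M ⊥ K | ∅.

Bayes-Ball from M | ∅ reaches {G,X}.
K ∉ reach(M|∅) ⇒ M ⊥ K | ∅.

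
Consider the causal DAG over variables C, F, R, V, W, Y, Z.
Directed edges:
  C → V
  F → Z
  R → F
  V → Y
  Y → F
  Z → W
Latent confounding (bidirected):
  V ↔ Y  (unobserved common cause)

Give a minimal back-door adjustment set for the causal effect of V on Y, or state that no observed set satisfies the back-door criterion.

desc(V)\{V}={F,W,Y,Z}; candidates ⊆ {C,R}.
V↔Y: latent back-door arc(s) into V.
size 0: {}; under {} V still reaches {C,F,W,Y,Z} ∋ Y.
size 1: {C}, {R}; under {C} V still reaches {F,W,Y,Z} ∋ Y.
size 2: {C,R}; under {C,R} V still reaches {F,W,Y,Z} ∋ Y.
V↔Y cannot be blocked by any observed set — no back-door set.

V→Y: no observed back-door set.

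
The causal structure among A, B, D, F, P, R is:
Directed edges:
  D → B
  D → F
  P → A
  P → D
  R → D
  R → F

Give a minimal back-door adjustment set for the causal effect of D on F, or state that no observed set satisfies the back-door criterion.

D→F: minimal back-door set {R}.

desc(D)\{D}={B,F}; candidates ⊆ {A,P,R}.
size 0: {}; under {} D still reaches {A,F,P,R} ∋ F.
{R}: D⊥F given {R} in G with D→· removed — back-door holds.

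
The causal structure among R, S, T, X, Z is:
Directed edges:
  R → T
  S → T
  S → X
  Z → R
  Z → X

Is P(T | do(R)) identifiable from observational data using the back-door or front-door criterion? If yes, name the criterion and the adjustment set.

desc(R)\{R}={T}; candidates ⊆ {S,X,Z}.
∅: R⊥T given ∅ in G with R→· removed — back-door holds.
P(T|do(R)) = P(T|R) — no adjustment needed.

P(T|do(R)): backdoor, adjust for ∅.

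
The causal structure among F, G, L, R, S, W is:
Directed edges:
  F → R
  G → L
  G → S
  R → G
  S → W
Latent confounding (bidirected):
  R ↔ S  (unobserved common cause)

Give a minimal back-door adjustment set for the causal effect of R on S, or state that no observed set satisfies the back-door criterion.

R→S: no observed back-door set.

desc(R)\{R}={G,L,S,W}; candidates ⊆ {F}.
R↔S: latent back-door arc(s) into R.
size 0: {}; under {} R still reaches {F,S,W} ∋ S.
size 1: {F}; under {F} R still reaches {S,W} ∋ S.
R↔S cannot be blocked by any observed set — no back-door set.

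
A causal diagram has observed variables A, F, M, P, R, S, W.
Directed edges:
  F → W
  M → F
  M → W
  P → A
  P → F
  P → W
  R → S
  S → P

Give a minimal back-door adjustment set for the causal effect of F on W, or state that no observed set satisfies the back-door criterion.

F→W: minimal back-door set {M, P}.

desc(F)\{F}={W}; candidates ⊆ {A,M,P,R,S}.
size 0: {}; under {} F still reaches {A,M,P,R,S,W} ∋ W.
size 1: {A}, {M}, {P} …(+2); under {A} F still reaches {M,P,R,S,W} ∋ W.
{M,P}: F⊥W given {M,P} in G with F→· removed — back-door holds.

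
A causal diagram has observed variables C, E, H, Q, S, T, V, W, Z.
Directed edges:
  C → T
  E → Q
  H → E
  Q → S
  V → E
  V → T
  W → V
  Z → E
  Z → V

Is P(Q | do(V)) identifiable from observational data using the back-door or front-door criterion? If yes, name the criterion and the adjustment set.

P(Q|do(V)): backdoor, adjust for {Z}.

desc(V)\{V}={E,Q,S,T}; candidates ⊆ {C,H,W,Z}.
size 0: {}; under {} V still reaches {E,Q,S,W,Z} ∋ Q.
{Z}: V⊥Q given {Z} in G with V→· removed — back-door holds.
P(Q|do(V)) = Σ_{Z} P(Q|V,Z)·P(Z).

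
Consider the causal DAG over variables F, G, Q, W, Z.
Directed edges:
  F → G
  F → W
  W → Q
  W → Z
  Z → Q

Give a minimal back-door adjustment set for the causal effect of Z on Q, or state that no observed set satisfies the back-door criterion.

desc(Z)\{Z}={Q}; candidates ⊆ {F,G,W}.
size 0: {}; under {} Z still reaches {F,G,Q,W} ∋ Q.
{W}: Z⊥Q given {W} in G with Z→· removed — back-door holds.

Z→Q: minimal back-door set {W}.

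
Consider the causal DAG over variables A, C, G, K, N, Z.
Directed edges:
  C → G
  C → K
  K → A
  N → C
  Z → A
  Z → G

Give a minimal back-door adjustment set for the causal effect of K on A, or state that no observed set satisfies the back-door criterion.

desc(K)\{K}={A}; candidates ⊆ {C,G,N,Z}.
∅: K⊥A given ∅ in G with K→· removed — back-door holds.

K→A: minimal back-door set ∅.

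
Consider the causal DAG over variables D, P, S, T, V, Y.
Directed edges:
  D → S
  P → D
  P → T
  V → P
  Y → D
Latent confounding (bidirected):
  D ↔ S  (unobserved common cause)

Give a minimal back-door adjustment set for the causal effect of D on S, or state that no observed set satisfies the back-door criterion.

D→S: no observed back-door set.

desc(D)\{D}={S}; candidates ⊆ {P,T,V,Y}.
D↔S: latent back-door arc(s) into D.
size 0: {}; under {} D still reaches {P,S,T,V,Y} ∋ S.
size 1: {P}, {T}, {V} …(+1); under {P} D still reaches {S,Y} ∋ S.
size 2: {P,T}, {P,V}, {P,Y} …(+3); under {P,T} D still reaches {S,Y} ∋ S.
D↔S cannot be blocked by any observed set — no back-door set.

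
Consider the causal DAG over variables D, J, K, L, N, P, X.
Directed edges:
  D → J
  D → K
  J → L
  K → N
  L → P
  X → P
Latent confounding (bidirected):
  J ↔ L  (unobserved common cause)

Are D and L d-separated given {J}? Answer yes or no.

Bayes-Ball from D | {J} reaches {K,L,N,P}.
L ∈ reach(D|{J}) ⇒ D ⊥̸ L | {J}.

No — D and L are d-connected given {J}.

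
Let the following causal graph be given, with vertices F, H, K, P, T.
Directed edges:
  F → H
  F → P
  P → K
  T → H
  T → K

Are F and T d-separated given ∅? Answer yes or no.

Bayes-Ball from F | ∅ reaches {H,K,P}.
T ∉ reach(F|∅) ⇒ F ⊥ T | ∅.

Yes — F ⊥ T | ∅.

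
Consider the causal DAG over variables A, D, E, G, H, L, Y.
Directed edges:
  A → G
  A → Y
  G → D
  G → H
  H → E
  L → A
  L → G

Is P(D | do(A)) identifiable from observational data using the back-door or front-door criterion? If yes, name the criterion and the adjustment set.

P(D|do(A)): backdoor, adjust for {L}.

desc(A)\{A}={D,E,G,H,Y}; candidates ⊆ {L}.
size 0: {}; under {} A still reaches {D,E,G,H,L} ∋ D.
{L}: A⊥D given {L} in G with A→· removed — back-door holds.
P(D|do(A)) = Σ_{L} P(D|A,L)·P(L).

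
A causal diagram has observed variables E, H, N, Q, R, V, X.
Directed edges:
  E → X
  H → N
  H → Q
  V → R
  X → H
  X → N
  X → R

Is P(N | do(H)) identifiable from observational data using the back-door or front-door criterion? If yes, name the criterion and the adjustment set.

P(N|do(H)): backdoor, adjust for {X}.

desc(H)\{H}={N,Q}; candidates ⊆ {E,R,V,X}.
size 0: {}; under {} H still reaches {E,N,R,X} ∋ N.
{X}: H⊥N given {X} in G with H→· removed — back-door holds.
P(N|do(H)) = Σ_{X} P(N|H,X)·P(X).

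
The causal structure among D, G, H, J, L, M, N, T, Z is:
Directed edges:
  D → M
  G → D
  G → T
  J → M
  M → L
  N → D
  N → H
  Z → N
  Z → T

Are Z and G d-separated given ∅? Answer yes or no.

Yes — Z ⊥ G | ∅.

Bayes-Ball from Z | ∅ reaches {D,H,L,M,N,T}.
G ∉ reach(Z|∅) ⇒ Z ⊥ G | ∅.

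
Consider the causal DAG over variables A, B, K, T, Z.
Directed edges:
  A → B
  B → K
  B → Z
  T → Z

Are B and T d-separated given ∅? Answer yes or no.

Bayes-Ball from B | ∅ reaches {A,K,Z}.
T ∉ reach(B|∅) ⇒ B ⊥ T | ∅.

Yes — B ⊥ T | ∅.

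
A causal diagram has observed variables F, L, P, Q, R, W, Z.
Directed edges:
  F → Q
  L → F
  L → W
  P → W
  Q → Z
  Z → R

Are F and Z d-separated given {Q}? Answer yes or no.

Bayes-Ball from F | {Q} reaches {L,W}.
Z ∉ reach(F|{Q}) ⇒ F ⊥ Z | {Q}.

Yes — F ⊥ Z | {Q}.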